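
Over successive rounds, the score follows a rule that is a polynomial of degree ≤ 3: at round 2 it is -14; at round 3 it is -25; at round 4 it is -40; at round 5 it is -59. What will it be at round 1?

Write the value at x as u(x).
First differences: -11, -15, -19. Second differences: -4, -4.
Level-2 differences are constant, so u has degree 2.
Fitting a degree-2 polynomial gives u(x) = -2x² - x - 4.
Then u(1) = -7.

-7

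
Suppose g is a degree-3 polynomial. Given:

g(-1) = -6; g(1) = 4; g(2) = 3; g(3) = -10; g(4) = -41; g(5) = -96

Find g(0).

Write g(k) = ak³ + bk² + ck + d; the 6 given values yield a linear system in the 4 coefficients.
Solving, g(k) = -k³ + 6k - 1.
Then g(0) = -1.

-1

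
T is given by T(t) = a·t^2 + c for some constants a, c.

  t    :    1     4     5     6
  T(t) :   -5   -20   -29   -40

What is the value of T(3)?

-13

From T(1) = -5 and T(4) = -20: 1a + c = -5 and 16a + c = -20.
Subtracting: 15a = -15, so a = -1; then c = -5 − (-1)·1 = -4.
So T(t) = -1t² − 4, and T(3) = -13.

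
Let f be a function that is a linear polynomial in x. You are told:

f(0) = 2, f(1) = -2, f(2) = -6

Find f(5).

-18

First differences: -4, -4.
Level-1 differences are constant, so f has degree 1.
Fitting a degree-1 polynomial gives f(x) = -4x + 2.
Then f(5) = -18.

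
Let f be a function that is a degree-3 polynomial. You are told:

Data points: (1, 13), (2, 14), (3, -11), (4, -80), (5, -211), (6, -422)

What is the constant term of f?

Write f(k) = ak³ + bk² + ck + d; the 6 given values yield a linear system in the 4 coefficients.
Solving, f(k) = -3k³ + 5k² + 7k + 4.
The constant term is f(0) = 4.

4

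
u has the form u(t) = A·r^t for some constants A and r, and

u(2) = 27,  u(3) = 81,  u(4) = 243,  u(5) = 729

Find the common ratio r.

3

Consecutive ratio: 81/27 = 3, and 243/81 = 3, so r = 3.
Then A·3^2 = 27 gives A = 3, and u(t) = 3·3^t.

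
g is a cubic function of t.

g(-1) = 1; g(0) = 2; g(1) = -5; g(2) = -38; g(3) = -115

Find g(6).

-790

First differences: 1, -7, -33, -77. Second differences: -8, -26, -44. Third differences: -18, -18.
Level-3 differences are constant, so g has degree 3.
Fitting a degree-3 polynomial gives g(t) = -3t³ - 4t² + 2.
Then g(6) = -790.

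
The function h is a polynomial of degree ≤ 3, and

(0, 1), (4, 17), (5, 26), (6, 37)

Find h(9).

82

Write h(n) = an³ + bn² + cn + d; the 4 given values yield a linear system in the 4 coefficients.
Solving, the leading coefficient vanishes, and h(n) = n² + 1.
Then h(9) = 82.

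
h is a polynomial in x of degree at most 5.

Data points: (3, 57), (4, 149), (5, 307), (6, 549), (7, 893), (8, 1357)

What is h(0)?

-3

First differences: 92, 158, 242, 344, 464. Second differences: 66, 84, 102, 120. Third differences: 18, 18, 18.
Level-3 differences are constant, so h has degree 3.
Fitting a degree-3 polynomial gives h(x) = 3x³ - 3x² + 2x - 3.
The constant term is h(0) = -3.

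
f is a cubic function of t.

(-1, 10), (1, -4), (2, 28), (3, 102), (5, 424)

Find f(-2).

Write f(t) = at³ + bt² + ct + d; the 5 given values yield a linear system in the 4 coefficients.
Solving, f(t) = 2t³ + 9t² - 9t - 6.
Then f(-2) = 32.

32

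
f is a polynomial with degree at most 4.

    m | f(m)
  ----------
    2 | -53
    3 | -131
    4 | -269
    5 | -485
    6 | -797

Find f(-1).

First differences: -78, -138, -216, -312. Second differences: -60, -78, -96. Third differences: -18, -18.
Level-3 differences are constant, so f has degree 3.
Fitting a degree-3 polynomial gives f(m) = -3m³ - 3m² - 6m - 5.
Then f(-1) = 1.

1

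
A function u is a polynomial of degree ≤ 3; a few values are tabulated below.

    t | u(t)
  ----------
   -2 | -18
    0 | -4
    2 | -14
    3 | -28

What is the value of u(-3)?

-34

Write u(t) = at³ + bt² + ct + d; the 4 given values yield a linear system in the 4 coefficients.
Solving, the leading coefficient vanishes, and u(t) = -3t² + t - 4.
Then u(-3) = -34.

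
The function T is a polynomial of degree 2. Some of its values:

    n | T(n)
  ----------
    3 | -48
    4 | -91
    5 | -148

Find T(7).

Write T(n) = an² + bn + c; the 3 given values yield a linear system in the 3 coefficients.
Solving, T(n) = -7n² + 6n - 3.
Then T(7) = -304.

-304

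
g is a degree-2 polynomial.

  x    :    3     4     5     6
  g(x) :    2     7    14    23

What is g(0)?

-1

Write g(x) = ax² + bx + c; the 4 given values yield a linear system in the 3 coefficients.
Solving, g(x) = x² - 2x - 1.
The constant term is g(0) = -1.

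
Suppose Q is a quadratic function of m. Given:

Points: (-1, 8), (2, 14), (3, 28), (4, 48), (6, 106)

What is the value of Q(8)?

188

Write Q(m) = am² + bm + c; the 5 given values yield a linear system in the 3 coefficients.
Solving, Q(m) = 3m² - m + 4.
Then Q(8) = 188.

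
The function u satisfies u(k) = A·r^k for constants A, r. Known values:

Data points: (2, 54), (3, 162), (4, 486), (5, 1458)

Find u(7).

13122

Consecutive ratio: 162/54 = 3, and 486/162 = 3, so r = 3.
Then A·3^2 = 54 gives A = 6, and u(k) = 6·3^k.
u(7) = 6·3^7 = 13122.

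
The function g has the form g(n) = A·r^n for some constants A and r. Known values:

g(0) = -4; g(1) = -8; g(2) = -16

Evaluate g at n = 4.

-64

Consecutive ratio: -8/(-4) = 2, and -16/(-8) = 2, so r = 2.
Then A·2^0 = -4 gives A = -4, and g(n) = -4·2^n.
g(4) = -4·2^4 = -64.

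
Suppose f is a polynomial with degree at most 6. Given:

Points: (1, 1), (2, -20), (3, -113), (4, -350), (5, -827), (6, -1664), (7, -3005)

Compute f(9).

-7895

First differences: -21, -93, -237, -477, -837, -1341. Second differences: -72, -144, -240, -360, -504. Third differences: -72, -96, -120, -144. Fourth differences: -24, -24, -24.
Level-4 differences are constant, so f has degree 4.
Fitting a degree-4 polynomial gives f(t) = -t^4 - 2t³ + t² + 5t - 2.
Then f(9) = -7895.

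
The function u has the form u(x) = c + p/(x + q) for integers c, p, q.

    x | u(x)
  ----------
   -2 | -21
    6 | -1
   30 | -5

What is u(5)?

(u(x) − c)(x + q) = p for each data point; the three points give a linear system in c and q, then p follows.
Solving: c = -6, q = 0, p = 30, so u(x) = -6 + 30/(x + 0).
Then u(5) = -6 + 30/5 = 0.

0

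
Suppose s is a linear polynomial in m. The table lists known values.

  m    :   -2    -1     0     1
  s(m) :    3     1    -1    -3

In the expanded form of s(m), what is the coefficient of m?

First differences: -2, -2, -2.
Level-1 differences are constant, so s has degree 1.
Fitting a degree-1 polynomial gives s(m) = -2m - 1.
The coefficient of m is -2.

-2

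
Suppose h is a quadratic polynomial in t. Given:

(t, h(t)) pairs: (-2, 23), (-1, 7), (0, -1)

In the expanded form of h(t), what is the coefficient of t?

-4

Write h(t) = at² + bt + c; the 3 given values yield a linear system in the 3 coefficients.
Solving, h(t) = 4t² - 4t - 1.
The coefficient of t is -4.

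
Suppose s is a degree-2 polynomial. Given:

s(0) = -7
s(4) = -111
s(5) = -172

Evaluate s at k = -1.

Write s(k) = ak² + bk + c; the 3 given values yield a linear system in the 3 coefficients.
Solving, s(k) = -7k² + 2k - 7.
Then s(-1) = -16.

-16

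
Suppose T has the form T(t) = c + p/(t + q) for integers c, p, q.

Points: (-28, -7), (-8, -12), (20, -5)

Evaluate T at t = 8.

-4

(T(t) − c)(t + q) = p for each data point; the three points give a linear system in c and q, then p follows.
Solving: c = -6, q = 4, p = 24, so T(t) = -6 + 24/(t + 4).
Then T(8) = -6 + 24/12 = -4.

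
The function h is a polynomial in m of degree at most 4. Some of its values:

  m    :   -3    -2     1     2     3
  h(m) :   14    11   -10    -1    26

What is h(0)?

-7

Write h(m) = am^4 + bm³ + cm² + dm + e; the 5 given values yield a linear system in the 5 coefficients.
Solving, the leading coefficient vanishes, and h(m) = m³ + 3m² - 7m - 7.
The constant term is h(0) = -7.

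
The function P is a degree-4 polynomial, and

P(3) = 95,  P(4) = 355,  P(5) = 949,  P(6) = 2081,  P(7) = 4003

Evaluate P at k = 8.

Write P(k) = ak^4 + bk³ + ck² + dk + e; the 5 given values yield a linear system in the 5 coefficients.
Solving, P(k) = 2k^4 - 2k³ - 3k² + 5k - 1.
Then P(8) = 7015.

7015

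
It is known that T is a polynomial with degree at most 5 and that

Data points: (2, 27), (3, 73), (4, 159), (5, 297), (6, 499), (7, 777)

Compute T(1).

9

Write T(k) = ak^5 + bk^4 + ck³ + dk² + ek + p; the 6 given values yield a linear system in the 6 coefficients.
Solving, the top 2 coefficients vanish, and T(k) = 2k³ + 2k² - 2k + 7.
Then T(1) = 9.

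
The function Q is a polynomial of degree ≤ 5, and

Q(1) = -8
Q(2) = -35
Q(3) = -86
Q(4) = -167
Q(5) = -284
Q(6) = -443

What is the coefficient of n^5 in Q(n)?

0

First differences: -27, -51, -81, -117, -159. Second differences: -24, -30, -36, -42. Third differences: -6, -6, -6.
Level-3 differences are constant, so Q has degree 3.
Fitting a degree-3 polynomial gives Q(n) = -n³ - 6n² - 2n + 1.
The coefficient of n^5 is 0.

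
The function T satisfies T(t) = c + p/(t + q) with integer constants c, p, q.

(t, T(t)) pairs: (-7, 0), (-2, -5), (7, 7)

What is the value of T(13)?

5

(T(t) − c)(t + q) = p for each data point; the three points give a linear system in c and q, then p follows.
Solving: c = 3, q = -1, p = 24, so T(t) = 3 + 24/(t − 1).
Then T(13) = 3 + 24/12 = 5.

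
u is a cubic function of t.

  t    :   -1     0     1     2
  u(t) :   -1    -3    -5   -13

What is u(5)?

Write u(t) = at³ + bt² + ct + d; the 4 given values yield a linear system in the 4 coefficients.
Solving, u(t) = -t³ - t - 3.
Then u(5) = -133.

-133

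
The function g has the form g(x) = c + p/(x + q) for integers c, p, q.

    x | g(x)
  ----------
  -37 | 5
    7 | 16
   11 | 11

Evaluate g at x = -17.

4

(g(x) − c)(x + q) = p for each data point; the three points give a linear system in c and q, then p follows.
Solving: c = 6, q = -3, p = 40, so g(x) = 6 + 40/(x − 3).
Then g(-17) = 6 + 40/(-20) = 4.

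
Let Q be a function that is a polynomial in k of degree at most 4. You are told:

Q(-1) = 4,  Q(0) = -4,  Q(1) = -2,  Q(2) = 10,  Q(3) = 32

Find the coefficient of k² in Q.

Write Q(k) = ak^4 + bk³ + ck² + dk + e; the 5 given values yield a linear system in the 5 coefficients.
Solving, the top 2 coefficients vanish, and Q(k) = 5k² - 3k - 4.
The coefficient of k² is 5.

5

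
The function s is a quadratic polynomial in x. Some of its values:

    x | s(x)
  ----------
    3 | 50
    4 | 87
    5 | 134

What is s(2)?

23

Write s(x) = ax² + bx + c; the 3 given values yield a linear system in the 3 coefficients.
Solving, s(x) = 5x² + 2x - 1.
Then s(2) = 23.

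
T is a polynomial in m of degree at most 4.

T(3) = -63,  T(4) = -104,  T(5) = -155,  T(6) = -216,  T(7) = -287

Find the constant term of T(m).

First differences: -41, -51, -61, -71. Second differences: -10, -10, -10.
Level-2 differences are constant, so T has degree 2.
Fitting a degree-2 polynomial gives T(m) = -5m² - 6m.
The constant term is T(0) = 0.

0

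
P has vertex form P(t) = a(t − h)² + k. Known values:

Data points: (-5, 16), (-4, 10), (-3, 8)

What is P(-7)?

40

First differences -6, -2; second difference 4 = 2a, so a = 2.
Expanding, the t-coefficient is −2ah = -4h; matching it to the data gives h = -3, and then k = 8.
So P(t) = 2(t + 3)² + 8.
P(-7) = 2·(-4)² + 8 = 40.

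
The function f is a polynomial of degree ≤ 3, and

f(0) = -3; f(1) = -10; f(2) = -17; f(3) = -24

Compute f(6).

First differences: -7, -7, -7.
Level-1 differences are constant, so f has degree 1.
Fitting a degree-1 polynomial gives f(t) = -7t - 3.
Then f(6) = -45.

-45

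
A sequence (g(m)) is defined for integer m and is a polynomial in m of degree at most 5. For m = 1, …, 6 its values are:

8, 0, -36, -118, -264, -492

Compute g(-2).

44

Write g(m) = am^5 + bm^4 + cm³ + dm² + em + p; the 6 given values yield a linear system in the 6 coefficients.
Solving, the top 2 coefficients vanish, and g(m) = -3m³ + 4m² + m + 6.
Then g(-2) = 44.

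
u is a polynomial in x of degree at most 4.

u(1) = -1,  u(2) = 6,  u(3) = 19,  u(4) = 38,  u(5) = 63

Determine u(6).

94

First differences: 7, 13, 19, 25. Second differences: 6, 6, 6.
Level-2 differences are constant, so u has degree 2.
Fitting a degree-2 polynomial gives u(x) = 3x² - 2x - 2.
Then u(6) = 94.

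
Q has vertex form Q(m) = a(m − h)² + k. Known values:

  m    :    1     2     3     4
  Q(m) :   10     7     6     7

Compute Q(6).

First differences -3, -1, 1; second difference 2 = 2a, so a = 1.
Expanding, the m-coefficient is −2ah = -2h; matching it to the data gives h = 3, and then k = 6.
So Q(m) = 1(m − 3)² + 6.
Q(6) = 1·3² + 6 = 15.

15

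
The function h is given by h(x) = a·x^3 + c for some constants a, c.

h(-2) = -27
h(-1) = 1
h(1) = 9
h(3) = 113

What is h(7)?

1377

From h(-2) = -27 and h(-1) = 1: -8a + c = -27 and -1a + c = 1.
Subtracting: 7a = 28, so a = 4; then c = -27 − 4·(-8) = 5.
So h(x) = 4x³ + 5, and h(7) = 1377.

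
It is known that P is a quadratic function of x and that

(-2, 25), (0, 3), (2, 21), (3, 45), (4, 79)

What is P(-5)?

133

Write P(x) = ax² + bx + c; the 5 given values yield a linear system in the 3 coefficients.
Solving, P(x) = 5x² - x + 3.
Then P(-5) = 133.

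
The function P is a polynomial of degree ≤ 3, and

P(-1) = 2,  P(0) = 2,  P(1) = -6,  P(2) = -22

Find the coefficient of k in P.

First differences: 0, -8, -16. Second differences: -8, -8.
Level-2 differences are constant, so P has degree 2.
Fitting a degree-2 polynomial gives P(k) = -4k² - 4k + 2.
The coefficient of k is -4.

-4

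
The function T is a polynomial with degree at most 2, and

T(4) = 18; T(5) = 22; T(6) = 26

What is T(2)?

10

First differences: 4, 4.
Level-1 differences are constant, so T has degree 1.
Fitting a degree-1 polynomial gives T(m) = 4m + 2.
Then T(2) = 10.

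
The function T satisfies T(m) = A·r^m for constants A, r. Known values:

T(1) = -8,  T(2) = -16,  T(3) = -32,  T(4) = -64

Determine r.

Consecutive ratio: -16/(-8) = 2, and -32/(-16) = 2, so r = 2.
Then A·2^1 = -8 gives A = -4, and T(m) = -4·2^m.

2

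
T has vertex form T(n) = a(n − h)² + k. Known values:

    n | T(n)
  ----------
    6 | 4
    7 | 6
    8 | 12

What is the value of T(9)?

22

First differences 2, 6; second difference 4 = 2a, so a = 2.
Expanding, the n-coefficient is −2ah = -4h; matching it to the data gives h = 6, and then k = 4.
So T(n) = 2(n − 6)² + 4.
T(9) = 2·3² + 4 = 22.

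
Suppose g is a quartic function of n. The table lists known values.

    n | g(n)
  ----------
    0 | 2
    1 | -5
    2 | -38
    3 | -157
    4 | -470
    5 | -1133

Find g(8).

First differences: -7, -33, -119, -313, -663. Second differences: -26, -86, -194, -350. Third differences: -60, -108, -156. Fourth differences: -48, -48.
Level-4 differences are constant, so g has degree 4.
Fitting a degree-4 polynomial gives g(n) = -2n^4 + 2n³ - 5n² - 2n + 2.
Then g(8) = -7502.

-7502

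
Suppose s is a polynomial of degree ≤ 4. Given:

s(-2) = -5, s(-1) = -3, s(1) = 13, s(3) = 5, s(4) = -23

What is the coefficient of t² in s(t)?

0

Write s(t) = at^4 + bt³ + ct² + dt + e; the 5 given values yield a linear system in the 5 coefficients.
Solving, the leading coefficient vanishes, and s(t) = -t³ + 9t + 5.
The coefficient of t² is 0.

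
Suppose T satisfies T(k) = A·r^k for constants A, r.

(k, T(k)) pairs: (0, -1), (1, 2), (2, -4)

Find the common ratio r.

-2

Consecutive ratio: 2/(-1) = -2, and -4/2 = -2, so r = -2.
Then A·(-2)^0 = -1 gives A = -1, and T(k) = -1·(-2)^k.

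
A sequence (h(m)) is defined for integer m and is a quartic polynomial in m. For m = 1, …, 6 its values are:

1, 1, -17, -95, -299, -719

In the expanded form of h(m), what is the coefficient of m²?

First differences: 0, -18, -78, -204, -420. Second differences: -18, -60, -126, -216. Third differences: -42, -66, -90. Fourth differences: -24, -24.
Level-4 differences are constant, so h has degree 4.
Fitting a degree-4 polynomial gives h(m) = -m^4 + 3m³ - 2m² + 1.
The coefficient of m² is -2.

-2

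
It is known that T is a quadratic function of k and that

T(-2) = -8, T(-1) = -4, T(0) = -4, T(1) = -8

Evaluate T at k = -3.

First differences: 4, 0, -4. Second differences: -4, -4.
Level-2 differences are constant, so T has degree 2.
Fitting a degree-2 polynomial gives T(k) = -2k² - 2k - 4.
Then T(-3) = -16.

-16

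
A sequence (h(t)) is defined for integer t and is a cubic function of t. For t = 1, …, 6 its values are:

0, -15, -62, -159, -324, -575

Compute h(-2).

33

First differences: -15, -47, -97, -165, -251. Second differences: -32, -50, -68, -86. Third differences: -18, -18, -18.
Level-3 differences are constant, so h has degree 3.
Fitting a degree-3 polynomial gives h(t) = -3t³ + 2t² + 1.
Then h(-2) = 33.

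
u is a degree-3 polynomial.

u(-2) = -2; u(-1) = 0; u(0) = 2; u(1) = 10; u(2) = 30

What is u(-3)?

-10

Write u(k) = ak³ + bk² + ck + d; the 5 given values yield a linear system in the 4 coefficients.
Solving, u(k) = k³ + 3k² + 4k + 2.
Then u(-3) = -10.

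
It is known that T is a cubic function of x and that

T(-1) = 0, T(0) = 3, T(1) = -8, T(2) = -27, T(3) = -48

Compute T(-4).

Write T(x) = ax³ + bx² + cx + d; the 5 given values yield a linear system in the 4 coefficients.
Solving, T(x) = x³ - 7x² - 5x + 3.
Then T(-4) = -153.

-153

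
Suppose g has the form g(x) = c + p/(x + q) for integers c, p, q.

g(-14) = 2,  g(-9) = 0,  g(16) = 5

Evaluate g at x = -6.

-6

(g(x) − c)(x + q) = p for each data point; the three points give a linear system in c and q, then p follows.
Solving: c = 4, q = 4, p = 20, so g(x) = 4 + 20/(x + 4).
Then g(-6) = 4 + 20/(-2) = -6.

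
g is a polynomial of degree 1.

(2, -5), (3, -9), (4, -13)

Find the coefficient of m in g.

-4

Write g(m) = am + b; the 3 given values yield a linear system in the 2 coefficients.
Solving, g(m) = -4m + 3.
The coefficient of m is -4.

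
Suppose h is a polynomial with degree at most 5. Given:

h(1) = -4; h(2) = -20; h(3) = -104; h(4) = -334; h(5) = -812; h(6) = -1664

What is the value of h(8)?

-5114

First differences: -16, -84, -230, -478, -852. Second differences: -68, -146, -248, -374. Third differences: -78, -102, -126. Fourth differences: -24, -24.
Level-4 differences are constant, so h has degree 4.
Fitting a degree-4 polynomial gives h(m) = -m^4 - 3m³ + 9m² - 7m - 2.
Then h(8) = -5114.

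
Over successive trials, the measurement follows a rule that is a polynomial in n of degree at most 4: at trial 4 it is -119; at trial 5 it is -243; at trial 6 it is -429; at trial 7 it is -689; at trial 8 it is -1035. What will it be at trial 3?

-45

Write the value at n as g(n).
First differences: -124, -186, -260, -346. Second differences: -62, -74, -86. Third differences: -12, -12.
Level-3 differences are constant, so g has degree 3.
Fitting a degree-3 polynomial gives g(n) = -2n³ - n² + 7n - 3.
Then g(3) = -45.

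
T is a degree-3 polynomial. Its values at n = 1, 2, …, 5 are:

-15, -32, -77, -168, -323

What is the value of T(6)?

First differences: -17, -45, -91, -155. Second differences: -28, -46, -64. Third differences: -18, -18.
Level-3 differences are constant, so T has degree 3.
Fitting a degree-3 polynomial gives T(n) = -3n³ + 4n² - 8n - 8.
Then T(6) = -560.

-560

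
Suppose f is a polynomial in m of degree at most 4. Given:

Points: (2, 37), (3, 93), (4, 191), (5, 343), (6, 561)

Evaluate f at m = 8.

1243

Write f(m) = am^4 + bm³ + cm² + dm + e; the 5 given values yield a linear system in the 5 coefficients.
Solving, the leading coefficient vanishes, and f(m) = 2m³ + 3m² + 3m + 3.
Then f(8) = 1243.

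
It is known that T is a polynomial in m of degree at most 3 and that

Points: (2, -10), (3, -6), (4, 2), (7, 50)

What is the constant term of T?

-6

Write T(m) = am³ + bm² + cm + d; the 4 given values yield a linear system in the 4 coefficients.
Solving, the leading coefficient vanishes, and T(m) = 2m² - 6m - 6.
The constant term is T(0) = -6.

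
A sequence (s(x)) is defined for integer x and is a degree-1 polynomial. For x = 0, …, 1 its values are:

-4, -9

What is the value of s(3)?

-19

Write s(x) = ax + b; the 2 given values yield a linear system in the 2 coefficients.
Solving, s(x) = -5x - 4.
Then s(3) = -19.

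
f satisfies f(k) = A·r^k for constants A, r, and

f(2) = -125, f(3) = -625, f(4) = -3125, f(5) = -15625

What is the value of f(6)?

-78125

Consecutive ratio: -625/(-125) = 5, and -3125/(-625) = 5, so r = 5.
Then A·5^2 = -125 gives A = -5, and f(k) = -5·5^k.
f(6) = -5·5^6 = -78125.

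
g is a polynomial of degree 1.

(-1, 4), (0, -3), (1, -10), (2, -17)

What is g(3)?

-24

First differences: -7, -7, -7.
Level-1 differences are constant, so g has degree 1.
Fitting a degree-1 polynomial gives g(x) = -7x - 3.
Then g(3) = -24.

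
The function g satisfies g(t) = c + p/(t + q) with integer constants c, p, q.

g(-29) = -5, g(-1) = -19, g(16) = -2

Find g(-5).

(g(t) − c)(t + q) = p for each data point; the three points give a linear system in c and q, then p follows.
Solving: c = -4, q = -1, p = 30, so g(t) = -4 + 30/(t − 1).
Then g(-5) = -4 + 30/(-6) = -9.

-9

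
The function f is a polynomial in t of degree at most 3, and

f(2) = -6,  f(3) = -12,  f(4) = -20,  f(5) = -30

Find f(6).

-42

First differences: -6, -8, -10. Second differences: -2, -2.
Level-2 differences are constant, so f has degree 2.
Fitting a degree-2 polynomial gives f(t) = -t² - t.
Then f(6) = -42.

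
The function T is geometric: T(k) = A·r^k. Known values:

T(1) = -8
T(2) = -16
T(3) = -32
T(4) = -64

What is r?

Consecutive ratio: -16/(-8) = 2, and -32/(-16) = 2, so r = 2.
Then A·2^1 = -8 gives A = -4, and T(k) = -4·2^k.

2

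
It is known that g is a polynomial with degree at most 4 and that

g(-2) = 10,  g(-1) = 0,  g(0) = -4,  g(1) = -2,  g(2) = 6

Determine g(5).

Write g(k) = ak^4 + bk³ + ck² + dk + e; the 5 given values yield a linear system in the 5 coefficients.
Solving, the top 2 coefficients vanish, and g(k) = 3k² - k - 4.
Then g(5) = 66.

66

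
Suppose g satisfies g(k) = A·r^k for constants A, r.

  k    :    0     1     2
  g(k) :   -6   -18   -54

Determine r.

3

Consecutive ratio: -18/(-6) = 3, and -54/(-18) = 3, so r = 3.
Then A·3^0 = -6 gives A = -6, and g(k) = -6·3^k.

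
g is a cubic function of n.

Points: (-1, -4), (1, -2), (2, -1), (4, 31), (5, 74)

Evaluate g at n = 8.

Write g(n) = an³ + bn² + cn + d; the 5 given values yield a linear system in the 4 coefficients.
Solving, g(n) = n³ - 2n² - 1.
Then g(8) = 383.

383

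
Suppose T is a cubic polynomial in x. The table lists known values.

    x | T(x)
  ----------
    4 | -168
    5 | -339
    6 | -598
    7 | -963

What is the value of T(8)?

Write T(x) = ax³ + bx² + cx + d; the 4 given values yield a linear system in the 4 coefficients.
Solving, T(x) = -3x³ + x² + 3x - 4.
Then T(8) = -1452.

-1452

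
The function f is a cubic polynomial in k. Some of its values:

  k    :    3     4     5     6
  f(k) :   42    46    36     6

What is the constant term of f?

6

Write f(k) = ak³ + bk² + ck + d; the 4 given values yield a linear system in the 4 coefficients.
Solving, f(k) = -k³ + 5k² + 6k + 6.
The constant term is f(0) = 6.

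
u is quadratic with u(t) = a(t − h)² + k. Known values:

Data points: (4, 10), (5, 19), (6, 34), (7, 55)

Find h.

First differences 9, 15, 21; second difference 6 = 2a, so a = 3.
Expanding, the t-coefficient is −2ah = -6h; matching it to the data gives h = 3, and then k = 7.
So u(t) = 3(t − 3)² + 7.
Hence h = 3.

3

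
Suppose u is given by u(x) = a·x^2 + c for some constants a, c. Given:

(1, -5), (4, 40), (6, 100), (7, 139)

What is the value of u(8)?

184

From u(1) = -5 and u(4) = 40: 1a + c = -5 and 16a + c = 40.
Subtracting: 15a = 45, so a = 3; then c = -5 − 3·1 = -8.
So u(x) = 3x² − 8, and u(8) = 184.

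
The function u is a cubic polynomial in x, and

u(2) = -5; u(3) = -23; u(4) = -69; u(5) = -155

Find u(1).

Write u(x) = ax³ + bx² + cx + d; the 4 given values yield a linear system in the 4 coefficients.
Solving, u(x) = -2x³ + 4x² - 5.
Then u(1) = -3.

-3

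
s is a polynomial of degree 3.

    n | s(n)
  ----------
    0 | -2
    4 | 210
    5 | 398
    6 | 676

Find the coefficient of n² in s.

Write s(n) = an³ + bn² + cn + d; the 4 given values yield a linear system in the 4 coefficients.
Solving, s(n) = 3n³ + 5n - 2.
The coefficient of n² is 0.

0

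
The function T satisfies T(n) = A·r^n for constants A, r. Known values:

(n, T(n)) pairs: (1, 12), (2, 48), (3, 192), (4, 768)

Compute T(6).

12288

Consecutive ratio: 48/12 = 4, and 192/48 = 4, so r = 4.
Then A·4^1 = 12 gives A = 3, and T(n) = 3·4^n.
T(6) = 3·4^6 = 12288.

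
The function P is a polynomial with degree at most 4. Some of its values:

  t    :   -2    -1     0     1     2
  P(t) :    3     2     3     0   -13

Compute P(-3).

12

First differences: -1, 1, -3, -13. Second differences: 2, -4, -10. Third differences: -6, -6.
Level-3 differences are constant, so P has degree 3.
Fitting a degree-3 polynomial gives P(t) = -t³ - 2t² + 3.
Then P(-3) = 12.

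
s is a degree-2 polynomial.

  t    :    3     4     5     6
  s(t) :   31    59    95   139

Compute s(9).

319

Write s(t) = at² + bt + c; the 4 given values yield a linear system in the 3 coefficients.
Solving, s(t) = 4t² - 5.
Then s(9) = 319.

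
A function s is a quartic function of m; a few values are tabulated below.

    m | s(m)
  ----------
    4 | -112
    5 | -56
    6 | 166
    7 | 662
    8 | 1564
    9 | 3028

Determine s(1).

First differences: 56, 222, 496, 902, 1464. Second differences: 166, 274, 406, 562. Third differences: 108, 132, 156. Fourth differences: 24, 24.
Level-4 differences are constant, so s has degree 4.
Fitting a degree-4 polynomial gives s(m) = m^4 - 4m³ - 8m² + 3m + 4.
Then s(1) = -4.

-4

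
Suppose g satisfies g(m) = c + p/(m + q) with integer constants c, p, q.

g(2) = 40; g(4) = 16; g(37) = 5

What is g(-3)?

-5

(g(m) − c)(m + q) = p for each data point; the three points give a linear system in c and q, then p follows.
Solving: c = 4, q = -1, p = 36, so g(m) = 4 + 36/(m − 1).
Then g(-3) = 4 + 36/(-4) = -5.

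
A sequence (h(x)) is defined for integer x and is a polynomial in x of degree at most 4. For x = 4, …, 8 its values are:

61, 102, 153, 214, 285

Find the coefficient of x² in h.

5

First differences: 41, 51, 61, 71. Second differences: 10, 10, 10.
Level-2 differences are constant, so h has degree 2.
Fitting a degree-2 polynomial gives h(x) = 5x² - 4x - 3.
The coefficient of x² is 5.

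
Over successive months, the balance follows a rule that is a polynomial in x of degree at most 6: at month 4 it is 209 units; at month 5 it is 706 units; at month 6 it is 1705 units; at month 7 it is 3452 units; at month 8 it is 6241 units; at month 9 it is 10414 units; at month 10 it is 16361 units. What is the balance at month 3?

Write the value at x as u(x).
First differences: 497, 999, 1747, 2789, 4173, 5947. Second differences: 502, 748, 1042, 1384, 1774. Third differences: 246, 294, 342, 390. Fourth differences: 48, 48, 48.
Level-4 differences are constant, so u has degree 4.
Fitting a degree-4 polynomial gives u(x) = 2x^4 - 3x³ - 6x² - 4x + 1.
Then u(3) = 16.

16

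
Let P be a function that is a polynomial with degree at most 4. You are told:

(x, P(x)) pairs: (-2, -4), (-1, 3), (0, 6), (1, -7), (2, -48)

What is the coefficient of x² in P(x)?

First differences: 7, 3, -13, -41. Second differences: -4, -16, -28. Third differences: -12, -12.
Level-3 differences are constant, so P has degree 3.
Fitting a degree-3 polynomial gives P(x) = -2x³ - 8x² - 3x + 6.
The coefficient of x² is -8.

-8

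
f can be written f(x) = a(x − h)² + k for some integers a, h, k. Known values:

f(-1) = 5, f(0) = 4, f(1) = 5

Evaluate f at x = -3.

First differences -1, 1; second difference 2 = 2a, so a = 1.
Expanding, the x-coefficient is −2ah = -2h; matching it to the data gives h = 0, and then k = 4.
So f(x) = 1(x + 0)² + 4.
f(-3) = 1·(-3)² + 4 = 13.

13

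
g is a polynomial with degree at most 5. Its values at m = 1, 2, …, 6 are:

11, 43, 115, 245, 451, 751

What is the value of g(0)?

1

First differences: 32, 72, 130, 206, 300. Second differences: 40, 58, 76, 94. Third differences: 18, 18, 18.
Level-3 differences are constant, so g has degree 3.
Fitting a degree-3 polynomial gives g(m) = 3m³ + 2m² + 5m + 1.
Then g(0) = 1.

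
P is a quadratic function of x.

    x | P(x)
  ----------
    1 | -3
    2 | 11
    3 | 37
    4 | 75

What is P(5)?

Write P(x) = ax² + bx + c; the 4 given values yield a linear system in the 3 coefficients.
Solving, P(x) = 6x² - 4x - 5.
Then P(5) = 125.

125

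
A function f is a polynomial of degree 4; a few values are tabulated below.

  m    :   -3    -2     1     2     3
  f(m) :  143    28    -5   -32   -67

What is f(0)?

Write f(m) = am^4 + bm³ + cm² + dm + e; the 5 given values yield a linear system in the 5 coefficients.
Solving, f(m) = m^4 - 4m³ - 5m² + m + 2.
The constant term is f(0) = 2.

2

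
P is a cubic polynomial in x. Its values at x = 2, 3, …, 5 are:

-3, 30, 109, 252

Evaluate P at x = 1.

-8

Write P(x) = ax³ + bx² + cx + d; the 4 given values yield a linear system in the 4 coefficients.
Solving, P(x) = 3x³ - 4x² - 4x - 3.
Then P(1) = -8.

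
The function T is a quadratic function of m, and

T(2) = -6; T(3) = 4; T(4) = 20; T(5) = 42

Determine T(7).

Write T(m) = am² + bm + c; the 4 given values yield a linear system in the 3 coefficients.
Solving, T(m) = 3m² - 5m - 8.
Then T(7) = 104.

104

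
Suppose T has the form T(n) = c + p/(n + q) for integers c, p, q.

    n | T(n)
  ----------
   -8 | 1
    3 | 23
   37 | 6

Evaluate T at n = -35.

4

(T(n) − c)(n + q) = p for each data point; the three points give a linear system in c and q, then p follows.
Solving: c = 5, q = -1, p = 36, so T(n) = 5 + 36/(n − 1).
Then T(-35) = 5 + 36/(-36) = 4.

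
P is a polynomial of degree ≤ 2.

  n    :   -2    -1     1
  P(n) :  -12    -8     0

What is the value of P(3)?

8

Write P(n) = an² + bn + c; the 3 given values yield a linear system in the 3 coefficients.
Solving, the leading coefficient vanishes, and P(n) = 4n - 4.
Then P(3) = 8.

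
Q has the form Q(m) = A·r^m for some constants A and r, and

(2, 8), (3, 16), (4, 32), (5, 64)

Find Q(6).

Consecutive ratio: 16/8 = 2, and 32/16 = 2, so r = 2.
Then A·2^2 = 8 gives A = 2, and Q(m) = 2·2^m.
Q(6) = 2·2^6 = 128.

128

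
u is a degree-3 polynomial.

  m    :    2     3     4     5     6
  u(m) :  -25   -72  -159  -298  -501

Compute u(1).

-6

First differences: -47, -87, -139, -203. Second differences: -40, -52, -64. Third differences: -12, -12.
Level-3 differences are constant, so u has degree 3.
Fitting a degree-3 polynomial gives u(m) = -2m³ - 2m² + m - 3.
Then u(1) = -6.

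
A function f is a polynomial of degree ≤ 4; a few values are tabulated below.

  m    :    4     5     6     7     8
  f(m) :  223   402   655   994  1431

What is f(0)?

First differences: 179, 253, 339, 437. Second differences: 74, 86, 98. Third differences: 12, 12.
Level-3 differences are constant, so f has degree 3.
Fitting a degree-3 polynomial gives f(m) = 2m³ + 7m² - 6m + 7.
The constant term is f(0) = 7.

7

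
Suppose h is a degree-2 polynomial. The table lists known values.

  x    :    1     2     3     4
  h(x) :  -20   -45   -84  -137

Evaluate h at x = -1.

-12

First differences: -25, -39, -53. Second differences: -14, -14.
Level-2 differences are constant, so h has degree 2.
Fitting a degree-2 polynomial gives h(x) = -7x² - 4x - 9.
Then h(-1) = -12.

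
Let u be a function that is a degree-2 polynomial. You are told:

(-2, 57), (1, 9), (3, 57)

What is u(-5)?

249

Write u(t) = at² + bt + c; the 3 given values yield a linear system in the 3 coefficients.
Solving, u(t) = 8t² - 8t + 9.
Then u(-5) = 249.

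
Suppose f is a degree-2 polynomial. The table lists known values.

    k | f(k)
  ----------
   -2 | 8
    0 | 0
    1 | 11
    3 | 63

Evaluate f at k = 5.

155

Write f(k) = ak² + bk + c; the 4 given values yield a linear system in the 3 coefficients.
Solving, f(k) = 5k² + 6k.
Then f(5) = 155.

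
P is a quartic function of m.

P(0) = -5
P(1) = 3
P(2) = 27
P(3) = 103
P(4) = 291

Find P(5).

675

Write P(m) = am^4 + bm³ + cm² + dm + e; the 5 given values yield a linear system in the 5 coefficients.
Solving, P(m) = m^4 + m² + 6m - 5.
Then P(5) = 675.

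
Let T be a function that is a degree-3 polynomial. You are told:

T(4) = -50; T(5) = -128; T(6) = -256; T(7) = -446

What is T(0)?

Write T(k) = ak³ + bk² + ck + d; the 4 given values yield a linear system in the 4 coefficients.
Solving, T(k) = -2k³ + 5k² - k + 2.
The constant term is T(0) = 2.

2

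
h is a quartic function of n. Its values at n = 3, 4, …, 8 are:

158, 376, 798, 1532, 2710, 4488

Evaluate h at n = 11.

15342

First differences: 218, 422, 734, 1178, 1778. Second differences: 204, 312, 444, 600. Third differences: 108, 132, 156. Fourth differences: 24, 24.
Level-4 differences are constant, so h has degree 4.
Fitting a degree-4 polynomial gives h(n) = n^4 + 5n² + 8n + 8.
Then h(11) = 15342.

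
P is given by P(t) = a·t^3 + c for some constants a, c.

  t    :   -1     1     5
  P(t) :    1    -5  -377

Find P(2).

From P(-1) = 1 and P(1) = -5: -1a + c = 1 and 1a + c = -5.
Subtracting: 2a = -6, so a = -3; then c = 1 − (-3)·(-1) = -2.
So P(t) = -3t³ − 2, and P(2) = -26.

-26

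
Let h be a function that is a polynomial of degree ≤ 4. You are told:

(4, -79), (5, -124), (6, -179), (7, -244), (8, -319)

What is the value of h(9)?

Write h(k) = ak^4 + bk³ + ck² + dk + e; the 5 given values yield a linear system in the 5 coefficients.
Solving, the top 2 coefficients vanish, and h(k) = -5k² + 1.
Then h(9) = -404.

-404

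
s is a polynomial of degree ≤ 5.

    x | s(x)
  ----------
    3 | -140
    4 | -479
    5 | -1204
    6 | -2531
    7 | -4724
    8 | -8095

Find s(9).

Write s(x) = ax^5 + bx^4 + cx³ + dx² + ex + p; the 6 given values yield a linear system in the 6 coefficients.
Solving, the leading coefficient vanishes, and s(x) = -2x^4 + x² + 4x + 1.
Then s(9) = -13004.

-13004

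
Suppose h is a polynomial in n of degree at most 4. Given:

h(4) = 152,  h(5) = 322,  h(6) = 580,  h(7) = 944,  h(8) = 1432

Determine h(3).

Write h(n) = an^4 + bn³ + cn² + dn + e; the 5 given values yield a linear system in the 5 coefficients.
Solving, the leading coefficient vanishes, and h(n) = 3n³ - n² - 4n - 8.
Then h(3) = 52.

52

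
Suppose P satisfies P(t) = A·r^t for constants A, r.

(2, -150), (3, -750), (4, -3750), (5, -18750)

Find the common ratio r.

5

Consecutive ratio: -750/(-150) = 5, and -3750/(-750) = 5, so r = 5.
Then A·5^2 = -150 gives A = -6, and P(t) = -6·5^t.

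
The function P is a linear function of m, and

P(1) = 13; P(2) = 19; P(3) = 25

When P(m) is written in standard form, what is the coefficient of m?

First differences: 6, 6.
Level-1 differences are constant, so P has degree 1.
Fitting a degree-1 polynomial gives P(m) = 6m + 7.
The coefficient of m is 6.

6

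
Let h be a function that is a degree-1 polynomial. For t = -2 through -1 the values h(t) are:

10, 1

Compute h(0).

Write h(t) = at + b; the 2 given values yield a linear system in the 2 coefficients.
Solving, h(t) = -9t - 8.
Then h(0) = -8.

-8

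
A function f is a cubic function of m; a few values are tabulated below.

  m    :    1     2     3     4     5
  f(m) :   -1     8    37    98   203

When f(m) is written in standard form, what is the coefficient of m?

1

First differences: 9, 29, 61, 105. Second differences: 20, 32, 44. Third differences: 12, 12.
Level-3 differences are constant, so f has degree 3.
Fitting a degree-3 polynomial gives f(m) = 2m³ - 2m² + m - 2.
The coefficient of m is 1.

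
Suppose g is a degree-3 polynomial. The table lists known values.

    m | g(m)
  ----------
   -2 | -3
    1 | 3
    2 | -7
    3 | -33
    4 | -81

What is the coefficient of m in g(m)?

Write g(m) = am³ + bm² + cm + d; the 5 given values yield a linear system in the 4 coefficients.
Solving, g(m) = -m³ - 2m² + 3m + 3.
The coefficient of m is 3.

3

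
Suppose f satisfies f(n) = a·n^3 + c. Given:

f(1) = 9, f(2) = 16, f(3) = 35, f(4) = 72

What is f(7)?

From f(1) = 9 and f(2) = 16: 1a + c = 9 and 8a + c = 16.
Subtracting: 7a = 7, so a = 1; then c = 9 − 1·1 = 8.
So f(n) = 1n³ + 8, and f(7) = 351.

351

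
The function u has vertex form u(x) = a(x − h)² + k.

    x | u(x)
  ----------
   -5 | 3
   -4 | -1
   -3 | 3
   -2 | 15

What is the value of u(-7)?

35

First differences -4, 4, 12; second difference 8 = 2a, so a = 4.
Expanding, the x-coefficient is −2ah = -8h; matching it to the data gives h = -4, and then k = -1.
So u(x) = 4(x + 4)² − 1.
u(-7) = 4·(-3)² − 1 = 35.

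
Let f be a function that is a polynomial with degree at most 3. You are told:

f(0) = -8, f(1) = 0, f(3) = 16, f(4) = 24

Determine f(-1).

-16

Write f(x) = ax³ + bx² + cx + d; the 4 given values yield a linear system in the 4 coefficients.
Solving, the top 2 coefficients vanish, and f(x) = 8x - 8.
Then f(-1) = -16.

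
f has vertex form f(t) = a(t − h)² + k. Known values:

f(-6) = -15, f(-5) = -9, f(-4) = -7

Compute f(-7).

-25

First differences 6, 2; second difference -4 = 2a, so a = -2.
Expanding, the t-coefficient is −2ah = 4h; matching it to the data gives h = -4, and then k = -7.
So f(t) = -2(t + 4)² − 7.
f(-7) = -2·(-3)² − 7 = -25.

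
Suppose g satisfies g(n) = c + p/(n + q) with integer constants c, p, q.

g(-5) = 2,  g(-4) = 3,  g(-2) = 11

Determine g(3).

(g(n) − c)(n + q) = p for each data point; the three points give a linear system in c and q, then p follows.
Solving: c = -1, q = 1, p = -12, so g(n) = -1 − 12/(n + 1).
Then g(3) = -1 − 12/4 = -4.

-4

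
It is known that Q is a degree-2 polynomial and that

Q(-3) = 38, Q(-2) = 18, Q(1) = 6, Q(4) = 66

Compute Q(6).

Write Q(k) = ak² + bk + c; the 4 given values yield a linear system in the 3 coefficients.
Solving, Q(k) = 4k² + 2.
Then Q(6) = 146.

146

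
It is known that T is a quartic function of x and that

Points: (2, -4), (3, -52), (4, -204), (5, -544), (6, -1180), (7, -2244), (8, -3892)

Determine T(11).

Write T(x) = ax^4 + bx³ + cx² + dx + e; the 7 given values yield a linear system in the 5 coefficients.
Solving, T(x) = -x^4 + 3x² + 2x - 4.
Then T(11) = -14260.

-14260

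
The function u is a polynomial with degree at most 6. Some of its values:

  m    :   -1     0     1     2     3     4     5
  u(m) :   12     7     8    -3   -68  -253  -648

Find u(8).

First differences: -5, 1, -11, -65, -185, -395. Second differences: 6, -12, -54, -120, -210. Third differences: -18, -42, -66, -90. Fourth differences: -24, -24, -24.
Level-4 differences are constant, so u has degree 4.
Fitting a degree-4 polynomial gives u(m) = -m^4 - m³ + 4m² - m + 7.
Then u(8) = -4353.

-4353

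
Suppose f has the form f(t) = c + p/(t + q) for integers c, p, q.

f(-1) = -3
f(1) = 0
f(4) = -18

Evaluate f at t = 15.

-7

(f(t) − c)(t + q) = p for each data point; the three points give a linear system in c and q, then p follows.
Solving: c = -6, q = -3, p = -12, so f(t) = -6 − 12/(t − 3).
Then f(15) = -6 − 12/12 = -7.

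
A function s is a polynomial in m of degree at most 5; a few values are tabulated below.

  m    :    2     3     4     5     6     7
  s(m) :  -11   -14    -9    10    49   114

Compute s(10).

525

Write s(m) = am^5 + bm^4 + cm³ + dm² + em + p; the 6 given values yield a linear system in the 6 coefficients.
Solving, the top 2 coefficients vanish, and s(m) = m³ - 5m² + 3m - 5.
Then s(10) = 525.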